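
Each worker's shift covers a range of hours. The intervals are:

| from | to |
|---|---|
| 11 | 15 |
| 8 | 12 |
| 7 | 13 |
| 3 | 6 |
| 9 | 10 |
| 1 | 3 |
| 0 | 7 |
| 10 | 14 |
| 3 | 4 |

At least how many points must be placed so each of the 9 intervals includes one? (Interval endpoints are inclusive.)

Sort by right endpoint; whenever an interval is uncovered, place a point at its right end.
By right end: [1,3]  [3,4]  [3,6]  [0,7]  [9,10]  [8,12]  [7,13]  [10,14]  [11,15]
[1,3] uncovered → point at 3; [9,10] uncovered → point at 10; [11,15] uncovered → point at 15.
Points: 3, 10, 15 (3 total).

3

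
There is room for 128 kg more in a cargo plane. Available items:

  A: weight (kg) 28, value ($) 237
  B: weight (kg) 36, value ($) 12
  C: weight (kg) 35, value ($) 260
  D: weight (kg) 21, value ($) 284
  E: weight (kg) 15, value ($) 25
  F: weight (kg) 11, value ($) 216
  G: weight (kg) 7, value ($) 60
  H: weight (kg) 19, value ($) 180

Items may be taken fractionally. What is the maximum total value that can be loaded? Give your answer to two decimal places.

Greedy by value/weight ratio, highest first.
Ratios (sorted): F 19.64, D 13.52, H 9.47, G 8.57, A 8.46, C 7.43, E 1.67, B 0.33
take F (11 @ 216); take D (21 @ 284); take H (19 @ 180); take G (7 @ 60); take A (28 @ 237); take C (35 @ 260); take 7/15 of E → 11.67. Capacity used 128/128.
Total value = 1248.67

1248.67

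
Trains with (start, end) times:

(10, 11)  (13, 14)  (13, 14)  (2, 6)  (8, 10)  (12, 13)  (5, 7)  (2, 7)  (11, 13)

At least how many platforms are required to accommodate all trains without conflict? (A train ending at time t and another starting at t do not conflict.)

Count concurrent intervals with a sweep; the peak is the room count.
starts: [2, 2, 5, 8, 10, 11, 12, 13, 13]
ends:   [6, 7, 7, 10, 11, 13, 13, 14, 14]
s2→1 s2→2 s5→3  — peak 3.

3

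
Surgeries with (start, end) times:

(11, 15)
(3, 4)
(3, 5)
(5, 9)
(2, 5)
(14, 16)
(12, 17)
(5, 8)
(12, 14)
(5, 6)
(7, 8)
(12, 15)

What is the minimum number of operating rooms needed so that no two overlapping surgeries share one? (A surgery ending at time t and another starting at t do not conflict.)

Count concurrent intervals with a sweep; the peak is the room count.
Events (time:±→running): 2:+→1 3:+→2 3:+→3 4:-→2 5:-→1 5:-→0 5:+→1 5:+→2 5:+→3 6:-→2 7:+→3 8:-→2 8:-→1 9:-→0 11:+→1 12:+→2 12:+→3 12:+→4 … peak 4.

4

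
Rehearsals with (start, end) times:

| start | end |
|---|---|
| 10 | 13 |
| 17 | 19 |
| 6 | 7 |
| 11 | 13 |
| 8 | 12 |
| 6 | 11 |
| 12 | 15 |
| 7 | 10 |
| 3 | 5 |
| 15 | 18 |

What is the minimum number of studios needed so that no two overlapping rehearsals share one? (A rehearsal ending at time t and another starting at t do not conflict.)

Count concurrent intervals with a sweep; the peak is the room count.
starts: [3, 6, 6, 7, 8, 10, 11, 12, 15, 17]
ends:   [5, 7, 10, 11, 12, 13, 13, 15, 18, 19]
s3→1 e5→0 s6→1 s6→2 e7→1 s7→2 s8→3  — peak 3.

3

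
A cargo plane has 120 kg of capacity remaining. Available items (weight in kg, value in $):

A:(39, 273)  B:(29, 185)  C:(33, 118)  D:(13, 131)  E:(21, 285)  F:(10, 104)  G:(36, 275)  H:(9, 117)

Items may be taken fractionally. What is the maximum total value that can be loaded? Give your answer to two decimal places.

1129.00

Sort by value per unit weight and fill in that order.
Order: E (285/21=13.57) > H (117/9=13.00) > F (104/10=10.40) > D (131/13=10.08) > G (275/36=7.64) > A (273/39=7.00) > B (185/29=6.38) > C (118/33=3.58)
Fill: take E (21 @ 285) → take H (9 @ 117) → take F (10 @ 104) → take D (13 @ 131) → take G (36 @ 275) → take 31/39 of A → 217.00; 120/120 used.
Total value = 1129.00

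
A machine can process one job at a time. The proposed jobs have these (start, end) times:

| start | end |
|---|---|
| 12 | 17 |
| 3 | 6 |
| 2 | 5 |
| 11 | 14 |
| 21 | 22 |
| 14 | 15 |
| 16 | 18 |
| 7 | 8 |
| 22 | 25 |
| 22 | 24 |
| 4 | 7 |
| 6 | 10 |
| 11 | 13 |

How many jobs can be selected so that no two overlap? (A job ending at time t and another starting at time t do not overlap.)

Greedy by earliest finish: after sorting by end time, pick each interval compatible with the last pick.
Sorted by end: (2,5)  (3,6)  (4,7)  (7,8)  (6,10)  (11,13)  (11,14)  (14,15)  (12,17)  (16,18)  (21,22)  (22,24)  (22,25)
take (2,5); skip (3,6); take (7,8); take (11,13); take (14,15); take (16,18); take (21,22); take (22,24); skip (22,25).
Selected 7 jobs.

7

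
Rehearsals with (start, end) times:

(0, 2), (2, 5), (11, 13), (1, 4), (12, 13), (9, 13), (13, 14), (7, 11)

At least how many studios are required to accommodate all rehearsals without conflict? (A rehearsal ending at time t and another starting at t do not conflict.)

3

Events (time:±→running): 0:+→1 1:+→2 2:-→1 2:+→2 4:-→1 5:-→0 7:+→1 9:+→2 11:-→1 11:+→2 12:+→3 … peak 3.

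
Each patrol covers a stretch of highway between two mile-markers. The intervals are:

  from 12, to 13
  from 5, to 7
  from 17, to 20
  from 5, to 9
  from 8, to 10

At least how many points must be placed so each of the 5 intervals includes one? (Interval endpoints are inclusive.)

Sort by right endpoint; whenever an interval is uncovered, place a point at its right end.
Sorted: [5,7] [5,9] [8,10] [12,13] [17,20]
{[5,7],[5,9]} hit by 7; {[8,10]} hit by 10; {[12,13]} hit by 13; {[17,20]} hit by 20.
Points: 7, 10, 13, 20 (4 total).

4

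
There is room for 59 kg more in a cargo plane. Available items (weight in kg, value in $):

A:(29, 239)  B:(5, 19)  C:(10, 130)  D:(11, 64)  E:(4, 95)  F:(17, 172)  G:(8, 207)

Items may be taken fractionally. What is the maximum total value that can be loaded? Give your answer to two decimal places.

768.83

Ratios (sorted): G 25.88, E 23.75, C 13.00, F 10.12, A 8.24, D 5.82, B 3.80
take G (8 @ 207); take E (4 @ 95); take C (10 @ 130); take F (17 @ 172); take 20/29 of A → 164.83. Capacity used 59/59.
Total value = 768.83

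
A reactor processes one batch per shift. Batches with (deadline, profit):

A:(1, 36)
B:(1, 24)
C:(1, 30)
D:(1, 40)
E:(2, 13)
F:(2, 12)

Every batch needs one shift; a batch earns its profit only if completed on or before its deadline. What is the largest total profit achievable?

53

Take jobs in profit order; each goes to the latest open slot no later than its deadline.
Profit order: D=40 A=36 C=30 B=24 E=13 F=12
Assign: D→slot 1, A skipped, C skipped, B skipped, E→slot 2, F skipped.
Slots: [1:D] [2:E]
Profit = 40 + 13 = 53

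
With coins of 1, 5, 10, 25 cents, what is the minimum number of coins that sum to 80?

4

Use the largest denomination that fits, subtract, and repeat.
80 = 3×25 + 1×5
Total coins = 3 + 1 = 4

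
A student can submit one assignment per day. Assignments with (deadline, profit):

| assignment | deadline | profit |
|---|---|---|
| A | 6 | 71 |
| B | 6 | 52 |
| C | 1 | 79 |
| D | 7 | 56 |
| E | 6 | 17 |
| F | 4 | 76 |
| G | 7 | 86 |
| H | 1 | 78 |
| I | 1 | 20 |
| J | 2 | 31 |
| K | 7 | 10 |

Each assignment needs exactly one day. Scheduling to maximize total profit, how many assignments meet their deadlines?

7

By profit: G(d7,86), C(d1,79), H(d1,78), F(d4,76), A(d6,71), D(d7,56), B(d6,52), J(d2,31), I(d1,20), E(d6,17), K(d7,10)
G→slot 7; C→slot 1; H skipped; F→slot 4; A→slot 6; D→slot 5; B→slot 3; J→slot 2; I skipped; E skipped; K skipped.
7 of 11 scheduled.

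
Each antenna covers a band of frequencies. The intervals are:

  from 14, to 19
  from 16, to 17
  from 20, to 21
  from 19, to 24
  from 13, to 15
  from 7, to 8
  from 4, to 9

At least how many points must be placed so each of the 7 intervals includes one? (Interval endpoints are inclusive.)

Sorted: [7,8] [4,9] [13,15] [16,17] [14,19] [20,21] [19,24]
{[7,8],[4,9]} hit by 8; {[13,15]} hit by 15; {[16,17],[14,19]} hit by 17; {[20,21],[19,24]} hit by 21.
Points: 8, 15, 17, 21 (4 total).

4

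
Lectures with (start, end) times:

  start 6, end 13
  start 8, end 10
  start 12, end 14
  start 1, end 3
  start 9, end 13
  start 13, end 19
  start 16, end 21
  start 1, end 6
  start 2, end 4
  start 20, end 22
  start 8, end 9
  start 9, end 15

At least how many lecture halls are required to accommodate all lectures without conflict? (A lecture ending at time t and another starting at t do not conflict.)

4

starts: [1, 1, 2, 6, 8, 8, 9, 9, 12, 13, 16, 20]
ends:   [3, 4, 6, 9, 10, 13, 13, 14, 15, 19, 21, 22]
s1→1 s1→2 s2→3 e3→2 e4→1 e6→0 s6→1 s8→2 s8→3 e9→2 s9→3 s9→4  — peak 4.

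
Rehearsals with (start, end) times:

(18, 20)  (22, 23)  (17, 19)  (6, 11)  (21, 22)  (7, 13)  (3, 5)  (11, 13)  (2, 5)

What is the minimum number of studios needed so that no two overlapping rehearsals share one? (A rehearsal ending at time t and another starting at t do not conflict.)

Count concurrent intervals with a sweep; the peak is the room count.
Events (time:±→running): 2:+→1 3:+→2 … peak 2.

2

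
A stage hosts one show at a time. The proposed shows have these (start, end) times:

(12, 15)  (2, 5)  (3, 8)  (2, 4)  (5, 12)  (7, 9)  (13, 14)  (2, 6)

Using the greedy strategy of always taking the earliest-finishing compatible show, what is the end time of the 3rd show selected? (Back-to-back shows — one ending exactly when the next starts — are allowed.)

14

Order by finish time; keep every interval that doesn't clash with the previous kept one.
Sorted by end: (2,4)  (2,5)  (2,6)  (3,8)  (7,9)  (5,12)  (13,14)  (12,15)
take (2,4); skip (2,6); take (7,9); take (13,14).
Selected: (2,4) (7,9) (13,14)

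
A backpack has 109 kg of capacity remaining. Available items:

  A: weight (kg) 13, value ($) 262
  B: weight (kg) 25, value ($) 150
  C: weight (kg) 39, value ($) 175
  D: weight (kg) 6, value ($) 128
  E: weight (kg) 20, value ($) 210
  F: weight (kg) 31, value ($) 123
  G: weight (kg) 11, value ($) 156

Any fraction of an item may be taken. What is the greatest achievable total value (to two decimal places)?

Greedy by value/weight ratio, highest first.
Order: D (128/6=21.33) > A (262/13=20.15) > G (156/11=14.18) > E (210/20=10.50) > B (150/25=6.00) > C (175/39=4.49) > F (123/31=3.97)
Fill: take D (6 @ 128) → take A (13 @ 262) → take G (11 @ 156) → take E (20 @ 210) → take B (25 @ 150) → take 34/39 of C → 152.56; 109/109 used.
Total value = 1058.56

1058.56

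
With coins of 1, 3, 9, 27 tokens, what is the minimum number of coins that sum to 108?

108 = 4×27
Total coins = 4 = 4

4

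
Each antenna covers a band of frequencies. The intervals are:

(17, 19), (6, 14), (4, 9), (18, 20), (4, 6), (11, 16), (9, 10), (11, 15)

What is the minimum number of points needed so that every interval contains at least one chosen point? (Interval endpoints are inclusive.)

4

Sort by right endpoint; whenever an interval is uncovered, place a point at its right end.
By right end: [4,6]  [4,9]  [9,10]  [6,14]  [11,15]  [11,16]  [17,19]  [18,20]
[4,6] uncovered → point at 6; [9,10] uncovered → point at 10; [11,15] uncovered → point at 15; [17,19] uncovered → point at 19.
Points: 6, 10, 15, 19 (4 total).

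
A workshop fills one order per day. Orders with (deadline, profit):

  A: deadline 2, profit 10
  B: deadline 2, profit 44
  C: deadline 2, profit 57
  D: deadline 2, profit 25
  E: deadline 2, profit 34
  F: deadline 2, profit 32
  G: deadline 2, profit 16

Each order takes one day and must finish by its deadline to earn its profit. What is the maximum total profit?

101

Profit order: C=57 B=44 E=34 F=32 D=25 G=16 A=10
Assign: C→slot 2, B→slot 1, E skipped, F skipped, D skipped, G skipped, A skipped.
Slots: [1:B] [2:C]
Profit = 44 + 57 = 101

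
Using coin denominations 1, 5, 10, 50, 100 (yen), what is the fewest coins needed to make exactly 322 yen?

Greedy: take as many of the largest coin as possible, then repeat with the remainder.
322 = 3×100 + 2×10 + 2×1
Total coins = 3 + 2 + 2 = 7

7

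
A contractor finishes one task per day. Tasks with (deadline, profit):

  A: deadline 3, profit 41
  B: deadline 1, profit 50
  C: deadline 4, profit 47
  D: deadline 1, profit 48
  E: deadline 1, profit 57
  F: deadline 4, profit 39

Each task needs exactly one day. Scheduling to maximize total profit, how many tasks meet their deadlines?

4

By profit: E(d1,57), B(d1,50), D(d1,48), C(d4,47), A(d3,41), F(d4,39)
E→slot 1; B skipped; D skipped; C→slot 4; A→slot 3; F→slot 2.
4 of 6 scheduled.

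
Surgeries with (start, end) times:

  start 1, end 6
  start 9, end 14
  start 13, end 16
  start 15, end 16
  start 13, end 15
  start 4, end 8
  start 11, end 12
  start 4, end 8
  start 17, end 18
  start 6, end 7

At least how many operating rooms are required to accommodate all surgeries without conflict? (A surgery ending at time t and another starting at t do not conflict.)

The answer is the maximum number of intervals overlapping at any instant.
Events (time:±→running): 1:+→1 4:+→2 4:+→3 … peak 3.

3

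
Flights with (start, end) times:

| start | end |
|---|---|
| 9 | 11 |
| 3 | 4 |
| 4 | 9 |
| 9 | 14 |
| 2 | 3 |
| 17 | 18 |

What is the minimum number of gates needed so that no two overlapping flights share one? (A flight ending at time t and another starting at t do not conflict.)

Count concurrent intervals with a sweep; the peak is the room count.
Events (time:±→running): 2:+→1 3:-→0 3:+→1 4:-→0 4:+→1 9:-→0 9:+→1 9:+→2 … peak 2.

2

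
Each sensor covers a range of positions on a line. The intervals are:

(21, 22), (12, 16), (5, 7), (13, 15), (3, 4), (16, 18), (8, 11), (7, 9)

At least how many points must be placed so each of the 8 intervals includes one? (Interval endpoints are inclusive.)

6

Sort by right endpoint; whenever an interval is uncovered, place a point at its right end.
Sorted: [3,4] [5,7] [7,9] [8,11] [13,15] [12,16] [16,18] [21,22]
{[3,4]} hit by 4; {[5,7],[7,9]} hit by 7; {[8,11]} hit by 11; {[13,15],[12,16]} hit by 15; {[16,18]} hit by 18; {[21,22]} hit by 22.
Points: 4, 7, 11, 15, 18, 22 (6 total).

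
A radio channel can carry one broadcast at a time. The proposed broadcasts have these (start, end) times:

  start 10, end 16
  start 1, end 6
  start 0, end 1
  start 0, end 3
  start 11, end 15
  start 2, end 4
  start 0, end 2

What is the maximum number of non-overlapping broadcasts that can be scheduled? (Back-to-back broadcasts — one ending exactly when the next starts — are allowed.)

3

Order by finish time; keep every interval that doesn't clash with the previous kept one.
By end time: (0,1), (0,2), (0,3), (2,4), (1,6), (11,15), (10,16).
Pick (0,1); next start ≥ 1 → (2,4); next start ≥ 4 → (11,15).
Selected 3 broadcasts.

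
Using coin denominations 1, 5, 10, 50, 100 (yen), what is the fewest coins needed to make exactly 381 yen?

8

381 − 3×100→81 − 1×50→31 − 3×10→1 − 1×1→0
Total coins = 3 + 1 + 3 + 1 = 8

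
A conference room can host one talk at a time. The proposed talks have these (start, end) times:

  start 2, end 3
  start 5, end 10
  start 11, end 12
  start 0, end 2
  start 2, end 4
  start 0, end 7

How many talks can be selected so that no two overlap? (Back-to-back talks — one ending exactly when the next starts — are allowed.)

4

By end time: (0,2), (2,3), (2,4), (0,7), (5,10), (11,12).
Pick (0,2); next start ≥ 2 → (2,3); next start ≥ 3 → (5,10); next start ≥ 10 → (11,12).
Selected 4 talks.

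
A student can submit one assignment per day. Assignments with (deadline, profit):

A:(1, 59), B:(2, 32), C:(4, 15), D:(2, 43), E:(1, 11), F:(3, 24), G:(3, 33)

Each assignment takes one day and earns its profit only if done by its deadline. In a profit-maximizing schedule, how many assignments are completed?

4

Take jobs in profit order; each goes to the latest open slot no later than its deadline.
By profit: A(d1,59), D(d2,43), G(d3,33), B(d2,32), F(d3,24), C(d4,15), E(d1,11)
A→slot 1; D→slot 2; G→slot 3; B skipped; F skipped; C→slot 4; E skipped.
4 of 7 scheduled.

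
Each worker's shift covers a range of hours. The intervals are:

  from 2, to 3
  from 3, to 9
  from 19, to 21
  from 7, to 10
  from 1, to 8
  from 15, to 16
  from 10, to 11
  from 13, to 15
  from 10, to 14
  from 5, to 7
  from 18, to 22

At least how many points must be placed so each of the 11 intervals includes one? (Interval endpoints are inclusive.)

5

By right end: [2,3]  [5,7]  [1,8]  [3,9]  [7,10]  [10,11]  [10,14]  [13,15]  [15,16]  [19,21]  [18,22]
[2,3] uncovered → point at 3; [5,7] uncovered → point at 7; [10,11] uncovered → point at 11; [13,15] uncovered → point at 15; [19,21] uncovered → point at 21.
Points: 3, 7, 11, 15, 21 (5 total).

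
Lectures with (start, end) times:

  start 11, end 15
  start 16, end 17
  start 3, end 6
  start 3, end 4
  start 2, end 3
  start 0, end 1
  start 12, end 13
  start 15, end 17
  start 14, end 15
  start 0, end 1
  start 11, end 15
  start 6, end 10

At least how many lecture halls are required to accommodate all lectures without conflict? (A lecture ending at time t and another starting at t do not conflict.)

3

Count concurrent intervals with a sweep; the peak is the room count.
starts: [0, 0, 2, 3, 3, 6, 11, 11, 12, 14, 15, 16]
ends:   [1, 1, 3, 4, 6, 10, 13, 15, 15, 15, 17, 17]
s0→1 s0→2 e1→1 e1→0 s2→1 e3→0 s3→1 s3→2 e4→1 e6→0 s6→1 e10→0 s11→1 s11→2 s12→3  — peak 3.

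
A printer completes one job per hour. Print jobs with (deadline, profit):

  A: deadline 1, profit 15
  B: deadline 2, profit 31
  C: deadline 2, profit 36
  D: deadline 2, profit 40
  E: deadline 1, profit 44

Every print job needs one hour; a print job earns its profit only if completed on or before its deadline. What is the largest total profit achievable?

Take jobs in profit order; each goes to the latest open slot no later than its deadline.
Profit order: E=44 D=40 C=36 B=31 A=15
Assign: E→slot 1, D→slot 2, C skipped, B skipped, A skipped.
Slots: [1:E] [2:D]
Profit = 44 + 40 = 84

84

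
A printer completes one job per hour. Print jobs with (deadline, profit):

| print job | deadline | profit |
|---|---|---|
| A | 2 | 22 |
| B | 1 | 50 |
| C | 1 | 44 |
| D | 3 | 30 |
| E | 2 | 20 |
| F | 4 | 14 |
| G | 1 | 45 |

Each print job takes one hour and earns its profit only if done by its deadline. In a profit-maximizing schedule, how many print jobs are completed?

4

Sort by profit descending; place each in the latest free slot ≤ its deadline.
By profit: B(d1,50), G(d1,45), C(d1,44), D(d3,30), A(d2,22), E(d2,20), F(d4,14)
B→slot 1; G skipped; C skipped; D→slot 3; A→slot 2; E skipped; F→slot 4.
4 of 7 scheduled.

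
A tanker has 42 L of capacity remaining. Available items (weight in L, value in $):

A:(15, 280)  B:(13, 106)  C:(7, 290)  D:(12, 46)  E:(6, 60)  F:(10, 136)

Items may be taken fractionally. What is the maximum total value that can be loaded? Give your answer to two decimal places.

Sort by value per unit weight and fill in that order.
Order: C (290/7=41.43) > A (280/15=18.67) > F (136/10=13.60) > E (60/6=10.00) > B (106/13=8.15) > D (46/12=3.83)
Fill: take C (7 @ 290) → take A (15 @ 280) → take F (10 @ 136) → take E (6 @ 60) → take 4/13 of B → 32.62; 42/42 used.
Total value = 798.62

798.62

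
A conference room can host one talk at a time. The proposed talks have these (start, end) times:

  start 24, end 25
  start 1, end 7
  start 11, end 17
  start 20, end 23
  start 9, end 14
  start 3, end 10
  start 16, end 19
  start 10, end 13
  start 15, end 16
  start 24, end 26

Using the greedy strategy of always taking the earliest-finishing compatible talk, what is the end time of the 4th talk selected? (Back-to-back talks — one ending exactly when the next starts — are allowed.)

19

Sorted by end: (1,7)  (3,10)  (10,13)  (9,14)  (15,16)  (11,17)  (16,19)  (20,23)  (24,25)  (24,26)
take (1,7); take (10,13); skip (9,14); take (15,16); take (16,19); take (20,23); take (24,25).
Selected: (1,7) (10,13) (15,16) (16,19) (20,23) (24,25)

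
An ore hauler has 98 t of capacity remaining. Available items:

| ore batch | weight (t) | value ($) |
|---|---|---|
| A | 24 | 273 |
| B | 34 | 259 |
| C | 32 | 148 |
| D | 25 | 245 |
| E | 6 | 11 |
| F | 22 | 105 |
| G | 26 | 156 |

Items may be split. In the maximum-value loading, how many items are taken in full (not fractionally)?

3

Greedy by value/weight ratio, highest first.
Ratios (sorted): A 11.38, D 9.80, B 7.62, G 6.00, F 4.77, C 4.62, E 1.83
take A (24 @ 273); take D (25 @ 245); take B (34 @ 259); take 15/26 of G → 90.00. Capacity used 98/98.
3 item(s) taken whole; one partial (take 15/26 of G).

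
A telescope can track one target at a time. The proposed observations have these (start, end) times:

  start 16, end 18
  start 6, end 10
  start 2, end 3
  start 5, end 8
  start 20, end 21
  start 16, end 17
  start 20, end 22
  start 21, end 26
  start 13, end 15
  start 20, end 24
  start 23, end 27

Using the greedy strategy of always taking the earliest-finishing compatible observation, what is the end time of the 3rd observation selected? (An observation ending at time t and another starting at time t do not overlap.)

15

By end time: (2,3), (5,8), (6,10), (13,15), (16,17), (16,18), (20,21), (20,22), (20,24), (21,26), (23,27).
Pick (2,3); next start ≥ 3 → (5,8); next start ≥ 8 → (13,15); next start ≥ 15 → (16,17); next start ≥ 17 → (20,21); next start ≥ 21 → (21,26).
Selected: (2,3) (5,8) (13,15) (16,17) (20,21) (21,26)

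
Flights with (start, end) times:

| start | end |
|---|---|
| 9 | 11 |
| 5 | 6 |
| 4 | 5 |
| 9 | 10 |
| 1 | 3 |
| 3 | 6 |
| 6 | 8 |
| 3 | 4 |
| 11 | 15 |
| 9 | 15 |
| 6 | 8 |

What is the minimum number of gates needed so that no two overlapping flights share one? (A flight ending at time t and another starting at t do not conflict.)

3

Count concurrent intervals with a sweep; the peak is the room count.
Events (time:±→running): 1:+→1 3:-→0 3:+→1 3:+→2 4:-→1 4:+→2 5:-→1 5:+→2 6:-→1 6:-→0 6:+→1 6:+→2 8:-→1 8:-→0 9:+→1 9:+→2 9:+→3 … peak 3.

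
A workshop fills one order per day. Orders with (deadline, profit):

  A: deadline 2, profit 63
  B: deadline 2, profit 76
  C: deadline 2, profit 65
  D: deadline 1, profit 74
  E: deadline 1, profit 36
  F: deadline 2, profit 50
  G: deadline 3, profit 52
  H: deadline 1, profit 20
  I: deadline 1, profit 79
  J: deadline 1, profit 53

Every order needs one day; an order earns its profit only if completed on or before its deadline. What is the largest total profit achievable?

207

Sort by profit descending; place each in the latest free slot ≤ its deadline.
By profit: I(d1,79), B(d2,76), D(d1,74), C(d2,65), A(d2,63), J(d1,53), G(d3,52), F(d2,50), E(d1,36), H(d1,20)
I→slot 1; B→slot 2; D skipped; C skipped; A skipped; J skipped; G→slot 3; F skipped; E skipped; H skipped.
Profit = 79 + 76 + 52 = 207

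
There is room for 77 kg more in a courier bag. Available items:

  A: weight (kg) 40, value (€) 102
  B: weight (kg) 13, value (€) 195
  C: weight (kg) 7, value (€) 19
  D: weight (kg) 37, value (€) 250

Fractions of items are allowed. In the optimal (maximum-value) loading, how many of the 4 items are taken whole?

Order: B (195/13=15.00) > D (250/37=6.76) > C (19/7=2.71) > A (102/40=2.55)
Fill: take B (13 @ 195) → take D (37 @ 250) → take C (7 @ 19) → take 20/40 of A → 51.00; 77/77 used.
3 item(s) taken whole; one partial (take 20/40 of A).

3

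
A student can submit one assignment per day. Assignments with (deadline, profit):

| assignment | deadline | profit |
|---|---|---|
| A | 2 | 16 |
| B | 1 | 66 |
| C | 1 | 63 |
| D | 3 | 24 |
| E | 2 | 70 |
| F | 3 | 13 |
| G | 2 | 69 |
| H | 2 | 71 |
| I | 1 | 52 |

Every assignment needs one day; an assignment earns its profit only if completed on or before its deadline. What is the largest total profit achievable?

165

Take jobs in profit order; each goes to the latest open slot no later than its deadline.
By profit: H(d2,71), E(d2,70), G(d2,69), B(d1,66), C(d1,63), I(d1,52), D(d3,24), A(d2,16), F(d3,13)
H→slot 2; E→slot 1; G skipped; B skipped; C skipped; I skipped; D→slot 3; A skipped; F skipped.
Profit = 70 + 71 + 24 = 165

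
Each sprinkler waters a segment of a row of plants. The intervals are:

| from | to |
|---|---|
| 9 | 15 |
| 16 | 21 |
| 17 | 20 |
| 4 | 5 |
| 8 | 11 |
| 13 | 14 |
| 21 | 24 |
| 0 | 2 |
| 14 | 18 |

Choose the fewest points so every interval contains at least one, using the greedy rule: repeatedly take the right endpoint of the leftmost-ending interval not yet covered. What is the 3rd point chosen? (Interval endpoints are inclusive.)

11

By right end: [0,2]  [4,5]  [8,11]  [13,14]  [9,15]  [14,18]  [17,20]  [16,21]  [21,24]
[0,2] uncovered → point at 2; [4,5] uncovered → point at 5; [8,11] uncovered → point at 11; [13,14] uncovered → point at 14; [17,20] uncovered → point at 20; [21,24] uncovered → point at 24.
Points: 2, 5, 11, 14, 20, 24 (6 total).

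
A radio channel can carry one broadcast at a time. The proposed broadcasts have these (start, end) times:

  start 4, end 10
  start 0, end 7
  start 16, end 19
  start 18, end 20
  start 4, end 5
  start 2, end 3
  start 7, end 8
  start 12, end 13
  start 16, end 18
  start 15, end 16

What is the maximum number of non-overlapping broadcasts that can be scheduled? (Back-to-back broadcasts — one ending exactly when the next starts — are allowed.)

Sort by end time and greedily take each interval whose start is ≥ the last chosen end.
Sorted by end: (2,3)  (4,5)  (0,7)  (7,8)  (4,10)  (12,13)  (15,16)  (16,18)  (16,19)  (18,20)
take (2,3); take (4,5); skip (0,7); take (7,8); take (12,13); take (15,16); take (16,18); take (18,20).
Selected 7 broadcasts.

7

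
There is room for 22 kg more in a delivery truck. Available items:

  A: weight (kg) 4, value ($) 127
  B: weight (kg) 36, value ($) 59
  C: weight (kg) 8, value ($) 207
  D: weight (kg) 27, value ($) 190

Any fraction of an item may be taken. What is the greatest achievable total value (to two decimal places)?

Greedy by value/weight ratio, highest first.
Order: A (127/4=31.75) > C (207/8=25.88) > D (190/27=7.04) > B (59/36=1.64)
Fill: take A (4 @ 127) → take C (8 @ 207) → take 10/27 of D → 70.37; 22/22 used.
Total value = 404.37

404.37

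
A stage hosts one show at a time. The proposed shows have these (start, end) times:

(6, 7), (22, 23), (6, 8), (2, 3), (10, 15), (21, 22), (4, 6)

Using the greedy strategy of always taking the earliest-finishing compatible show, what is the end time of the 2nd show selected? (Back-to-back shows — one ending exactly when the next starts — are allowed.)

6

Order by finish time; keep every interval that doesn't clash with the previous kept one.
Sorted by end: (2,3)  (4,6)  (6,7)  (6,8)  (10,15)  (21,22)  (22,23)
take (2,3); take (4,6); take (6,7); take (10,15); take (21,22); take (22,23).
Selected: (2,3) (4,6) (6,7) (10,15) (21,22) (22,23)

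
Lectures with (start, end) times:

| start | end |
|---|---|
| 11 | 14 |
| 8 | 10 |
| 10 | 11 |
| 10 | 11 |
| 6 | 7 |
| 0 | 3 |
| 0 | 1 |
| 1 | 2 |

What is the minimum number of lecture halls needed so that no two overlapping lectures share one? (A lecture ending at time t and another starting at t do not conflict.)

2

Count concurrent intervals with a sweep; the peak is the room count.
starts: [0, 0, 1, 6, 8, 10, 10, 11]
ends:   [1, 2, 3, 7, 10, 11, 11, 14]
s0→1 s0→2  — peak 2.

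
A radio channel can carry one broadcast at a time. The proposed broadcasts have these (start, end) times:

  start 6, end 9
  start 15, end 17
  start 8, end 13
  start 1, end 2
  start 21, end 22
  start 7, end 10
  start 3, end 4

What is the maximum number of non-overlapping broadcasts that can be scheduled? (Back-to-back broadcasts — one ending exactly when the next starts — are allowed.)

Greedy by earliest finish: after sorting by end time, pick each interval compatible with the last pick.
By end time: (1,2), (3,4), (6,9), (7,10), (8,13), (15,17), (21,22).
Pick (1,2); next start ≥ 2 → (3,4); next start ≥ 4 → (6,9); next start ≥ 9 → (15,17); next start ≥ 17 → (21,22).
Selected 5 broadcasts.

5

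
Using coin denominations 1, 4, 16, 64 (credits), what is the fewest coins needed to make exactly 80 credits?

80 = 1×64 + 1×16
Total coins = 1 + 1 = 2

2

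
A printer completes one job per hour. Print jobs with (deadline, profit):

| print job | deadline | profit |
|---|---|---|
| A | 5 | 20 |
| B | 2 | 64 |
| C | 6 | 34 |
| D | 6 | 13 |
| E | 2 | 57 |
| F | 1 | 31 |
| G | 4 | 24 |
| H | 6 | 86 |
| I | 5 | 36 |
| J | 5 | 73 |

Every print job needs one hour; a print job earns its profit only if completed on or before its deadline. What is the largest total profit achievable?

By profit: H(d6,86), J(d5,73), B(d2,64), E(d2,57), I(d5,36), C(d6,34), F(d1,31), G(d4,24), A(d5,20), D(d6,13)
H→slot 6; J→slot 5; B→slot 2; E→slot 1; I→slot 4; C→slot 3; F skipped; G skipped; A skipped; D skipped.
Profit = 57 + 64 + 34 + 36 + 73 + 86 = 350

350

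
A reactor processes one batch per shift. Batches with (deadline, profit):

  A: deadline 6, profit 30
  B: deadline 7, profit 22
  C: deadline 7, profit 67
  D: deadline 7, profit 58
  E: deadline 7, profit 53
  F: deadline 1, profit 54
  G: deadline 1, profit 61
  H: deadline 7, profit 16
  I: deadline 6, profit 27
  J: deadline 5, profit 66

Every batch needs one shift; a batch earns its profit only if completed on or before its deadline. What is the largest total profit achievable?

362

Take jobs in profit order; each goes to the latest open slot no later than its deadline.
Profit order: C=67 J=66 G=61 D=58 F=54 E=53 A=30 I=27 B=22 H=16
Assign: C→slot 7, J→slot 5, G→slot 1, D→slot 6, F skipped, E→slot 4, A→slot 3, I→slot 2, B skipped, H skipped.
Slots: [1:G] [2:I] [3:A] [4:E] [5:J] [6:D] [7:C]
Profit = 61 + 27 + 30 + 53 + 66 + 58 + 67 = 362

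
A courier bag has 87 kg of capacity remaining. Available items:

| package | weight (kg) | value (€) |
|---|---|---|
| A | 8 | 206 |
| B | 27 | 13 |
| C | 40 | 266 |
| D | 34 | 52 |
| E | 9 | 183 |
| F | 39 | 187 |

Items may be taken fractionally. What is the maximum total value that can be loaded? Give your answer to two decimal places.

798.85

Sort by value per unit weight and fill in that order.
Order: A (206/8=25.75) > E (183/9=20.33) > C (266/40=6.65) > F (187/39=4.79) > D (52/34=1.53) > B (13/27=0.48)
Fill: take A (8 @ 206) → take E (9 @ 183) → take C (40 @ 266) → take 30/39 of F → 143.85; 87/87 used.
Total value = 798.85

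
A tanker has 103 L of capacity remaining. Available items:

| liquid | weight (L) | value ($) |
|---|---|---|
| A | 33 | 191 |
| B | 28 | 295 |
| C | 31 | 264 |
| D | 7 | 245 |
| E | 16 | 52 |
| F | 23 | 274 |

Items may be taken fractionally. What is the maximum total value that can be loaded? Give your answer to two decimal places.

1159.03

Sort by value per unit weight and fill in that order.
Ratios (sorted): D 35.00, F 11.91, B 10.54, C 8.52, A 5.79, E 3.25
take D (7 @ 245); take F (23 @ 274); take B (28 @ 295); take C (31 @ 264); take 14/33 of A → 81.03. Capacity used 103/103.
Total value = 1159.03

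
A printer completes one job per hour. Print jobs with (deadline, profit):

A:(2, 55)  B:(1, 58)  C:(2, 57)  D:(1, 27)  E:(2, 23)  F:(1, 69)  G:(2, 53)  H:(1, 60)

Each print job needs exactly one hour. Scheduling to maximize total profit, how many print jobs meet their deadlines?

2

By profit: F(d1,69), H(d1,60), B(d1,58), C(d2,57), A(d2,55), G(d2,53), D(d1,27), E(d2,23)
F→slot 1; H skipped; B skipped; C→slot 2; A skipped; G skipped; D skipped; E skipped.
2 of 8 scheduled.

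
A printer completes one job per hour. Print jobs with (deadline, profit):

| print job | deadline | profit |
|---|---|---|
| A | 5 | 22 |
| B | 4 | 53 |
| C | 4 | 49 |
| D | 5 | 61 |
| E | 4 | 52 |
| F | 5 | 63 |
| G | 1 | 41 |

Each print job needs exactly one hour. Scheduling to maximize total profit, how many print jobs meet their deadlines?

Sort by profit descending; place each in the latest free slot ≤ its deadline.
By profit: F(d5,63), D(d5,61), B(d4,53), E(d4,52), C(d4,49), G(d1,41), A(d5,22)
F→slot 5; D→slot 4; B→slot 3; E→slot 2; C→slot 1; G skipped; A skipped.
5 of 7 scheduled.

5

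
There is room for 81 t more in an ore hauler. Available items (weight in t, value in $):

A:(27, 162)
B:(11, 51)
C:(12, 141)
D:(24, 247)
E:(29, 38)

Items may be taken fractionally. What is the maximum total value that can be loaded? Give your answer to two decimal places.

610.17

Order: C (141/12=11.75) > D (247/24=10.29) > A (162/27=6.00) > B (51/11=4.64) > E (38/29=1.31)
Fill: take C (12 @ 141) → take D (24 @ 247) → take A (27 @ 162) → take B (11 @ 51) → take 7/29 of E → 9.17; 81/81 used.
Total value = 610.17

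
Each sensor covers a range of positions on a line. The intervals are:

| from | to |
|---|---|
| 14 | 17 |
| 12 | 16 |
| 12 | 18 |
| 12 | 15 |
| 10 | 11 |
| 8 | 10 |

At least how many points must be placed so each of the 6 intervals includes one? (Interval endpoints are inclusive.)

Sort by right endpoint; whenever an interval is uncovered, place a point at its right end.
By right end: [8,10]  [10,11]  [12,15]  [12,16]  [14,17]  [12,18]
[8,10] uncovered → point at 10; [12,15] uncovered → point at 15.
Points: 10, 15 (2 total).

2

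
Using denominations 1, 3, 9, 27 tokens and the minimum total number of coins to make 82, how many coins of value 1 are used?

1

82 − 3×27→1 − 1×1→0
Count of 1: 1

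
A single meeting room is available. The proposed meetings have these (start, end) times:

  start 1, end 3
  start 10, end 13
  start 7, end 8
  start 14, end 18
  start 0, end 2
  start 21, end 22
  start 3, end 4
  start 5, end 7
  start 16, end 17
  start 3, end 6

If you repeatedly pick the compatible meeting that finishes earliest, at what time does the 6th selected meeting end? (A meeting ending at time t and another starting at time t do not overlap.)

17

By end time: (0,2), (1,3), (3,4), (3,6), (5,7), (7,8), (10,13), (16,17), (14,18), (21,22).
Pick (0,2); next start ≥ 2 → (3,4); next start ≥ 4 → (5,7); next start ≥ 7 → (7,8); next start ≥ 8 → (10,13); next start ≥ 13 → (16,17); next start ≥ 17 → (21,22).
Selected: (0,2) (3,4) (5,7) (7,8) (10,13) (16,17) (21,22)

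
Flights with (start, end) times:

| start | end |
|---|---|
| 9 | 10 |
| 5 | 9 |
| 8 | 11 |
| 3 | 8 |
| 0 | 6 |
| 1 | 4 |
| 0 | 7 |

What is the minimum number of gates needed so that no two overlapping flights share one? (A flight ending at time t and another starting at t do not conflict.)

4

The answer is the maximum number of intervals overlapping at any instant.
starts: [0, 0, 1, 3, 5, 8, 9]
ends:   [4, 6, 7, 8, 9, 10, 11]
s0→1 s0→2 s1→3 s3→4  — peak 4.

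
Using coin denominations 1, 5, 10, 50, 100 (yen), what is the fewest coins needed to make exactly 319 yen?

9

Greedy: take as many of the largest coin as possible, then repeat with the remainder.
319 = 3×100 + 1×10 + 1×5 + 4×1
Total coins = 3 + 1 + 1 + 4 = 9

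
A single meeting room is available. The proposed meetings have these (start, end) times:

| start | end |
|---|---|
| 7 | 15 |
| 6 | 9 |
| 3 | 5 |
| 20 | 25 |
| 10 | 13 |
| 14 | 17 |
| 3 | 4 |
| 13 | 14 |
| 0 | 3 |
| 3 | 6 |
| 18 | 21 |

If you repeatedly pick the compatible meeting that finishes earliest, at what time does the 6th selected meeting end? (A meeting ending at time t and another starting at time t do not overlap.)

17

By end time: (0,3), (3,4), (3,5), (3,6), (6,9), (10,13), (13,14), (7,15), (14,17), (18,21), (20,25).
Pick (0,3); next start ≥ 3 → (3,4); next start ≥ 4 → (6,9); next start ≥ 9 → (10,13); next start ≥ 13 → (13,14); next start ≥ 14 → (14,17); next start ≥ 17 → (18,21).
Selected: (0,3) (3,4) (6,9) (10,13) (13,14) (14,17) (18,21)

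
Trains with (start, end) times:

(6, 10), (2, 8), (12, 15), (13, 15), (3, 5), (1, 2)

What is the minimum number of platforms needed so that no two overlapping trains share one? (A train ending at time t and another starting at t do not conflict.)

The answer is the maximum number of intervals overlapping at any instant.
starts: [1, 2, 3, 6, 12, 13]
ends:   [2, 5, 8, 10, 15, 15]
s1→1 e2→0 s2→1 s3→2  — peak 2.

2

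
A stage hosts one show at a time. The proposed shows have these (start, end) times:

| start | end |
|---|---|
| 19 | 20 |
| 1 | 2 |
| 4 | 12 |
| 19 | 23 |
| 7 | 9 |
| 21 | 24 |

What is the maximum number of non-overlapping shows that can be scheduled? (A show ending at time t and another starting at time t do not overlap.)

4

Sort by end time and greedily take each interval whose start is ≥ the last chosen end.
Sorted by end: (1,2)  (7,9)  (4,12)  (19,20)  (19,23)  (21,24)
take (1,2); take (7,9); take (19,20); take (21,24).
Selected 4 shows.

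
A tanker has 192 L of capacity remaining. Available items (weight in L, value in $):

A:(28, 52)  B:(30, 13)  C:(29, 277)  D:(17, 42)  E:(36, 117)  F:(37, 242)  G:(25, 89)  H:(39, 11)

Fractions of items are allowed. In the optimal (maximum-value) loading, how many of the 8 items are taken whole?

Sort by value per unit weight and fill in that order.
Order: C (277/29=9.55) > F (242/37=6.54) > G (89/25=3.56) > E (117/36=3.25) > D (42/17=2.47) > A (52/28=1.86) > B (13/30=0.43) > H (11/39=0.28)
Fill: take C (29 @ 277) → take F (37 @ 242) → take G (25 @ 89) → take E (36 @ 117) → take D (17 @ 42) → take A (28 @ 52) → take 20/30 of B → 8.67; 192/192 used.
6 item(s) taken whole; one partial (take 20/30 of B).

6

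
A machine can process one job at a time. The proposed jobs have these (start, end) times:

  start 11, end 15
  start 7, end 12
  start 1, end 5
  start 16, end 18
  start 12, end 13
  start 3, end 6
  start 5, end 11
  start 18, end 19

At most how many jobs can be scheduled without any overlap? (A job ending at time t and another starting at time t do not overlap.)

5

Sorted by end: (1,5)  (3,6)  (5,11)  (7,12)  (12,13)  (11,15)  (16,18)  (18,19)
take (1,5); skip (3,6); take (5,11); take (12,13); take (16,18); take (18,19).
Selected 5 jobs.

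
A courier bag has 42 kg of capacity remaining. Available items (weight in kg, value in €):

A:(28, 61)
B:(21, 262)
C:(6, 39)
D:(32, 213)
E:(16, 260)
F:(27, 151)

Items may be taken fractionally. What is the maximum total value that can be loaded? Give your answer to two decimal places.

Sort by value per unit weight and fill in that order.
Ratios (sorted): E 16.25, B 12.48, D 6.66, C 6.50, F 5.59, A 2.18
take E (16 @ 260); take B (21 @ 262); take 5/32 of D → 33.28. Capacity used 42/42.
Total value = 555.28

555.28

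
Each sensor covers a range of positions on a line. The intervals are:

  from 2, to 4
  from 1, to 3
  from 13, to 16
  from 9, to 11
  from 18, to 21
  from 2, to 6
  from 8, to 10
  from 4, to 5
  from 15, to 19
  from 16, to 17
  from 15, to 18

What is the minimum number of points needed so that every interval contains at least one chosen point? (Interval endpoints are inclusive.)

Sorted: [1,3] [2,4] [4,5] [2,6] [8,10] [9,11] [13,16] [16,17] [15,18] [15,19] [18,21]
{[1,3],[2,4]} hit by 3; {[4,5],[2,6]} hit by 5; {[8,10],[9,11]} hit by 10; {[13,16],[16,17],[15,18],[15,19]} hit by 16; {[18,21]} hit by 21.
Points: 3, 5, 10, 16, 21 (5 total).

5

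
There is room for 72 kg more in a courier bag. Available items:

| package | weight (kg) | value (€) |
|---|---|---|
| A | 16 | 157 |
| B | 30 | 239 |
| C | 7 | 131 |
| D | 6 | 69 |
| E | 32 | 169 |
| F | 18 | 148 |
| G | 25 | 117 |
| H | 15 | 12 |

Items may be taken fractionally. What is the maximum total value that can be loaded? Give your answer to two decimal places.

Ratios (sorted): C 18.71, D 11.50, A 9.81, F 8.22, B 7.97, E 5.28, G 4.68, H 0.80
take C (7 @ 131); take D (6 @ 69); take A (16 @ 157); take F (18 @ 148); take 25/30 of B → 199.17. Capacity used 72/72.
Total value = 704.17

704.17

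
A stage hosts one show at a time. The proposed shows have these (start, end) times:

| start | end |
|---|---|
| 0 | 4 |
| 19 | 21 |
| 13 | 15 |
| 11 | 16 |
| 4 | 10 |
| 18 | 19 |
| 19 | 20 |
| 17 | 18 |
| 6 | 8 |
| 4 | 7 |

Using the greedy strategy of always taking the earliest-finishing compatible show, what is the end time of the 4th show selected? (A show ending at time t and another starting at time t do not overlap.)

Sorted by end: (0,4)  (4,7)  (6,8)  (4,10)  (13,15)  (11,16)  (17,18)  (18,19)  (19,20)  (19,21)
take (0,4); take (4,7); skip (6,8); take (13,15); take (17,18); take (18,19); take (19,20).
Selected: (0,4) (4,7) (13,15) (17,18) (18,19) (19,20)

18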